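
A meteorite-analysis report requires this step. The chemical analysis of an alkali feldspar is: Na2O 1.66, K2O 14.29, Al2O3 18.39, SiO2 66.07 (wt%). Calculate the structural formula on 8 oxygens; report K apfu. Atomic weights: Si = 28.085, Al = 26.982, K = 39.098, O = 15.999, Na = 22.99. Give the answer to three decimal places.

0.832 K apfu

Na2O: 1.66/61.979 = 0.02678 mol → 0.05356 mol Na, 0.02678 mol O.
K2O: 14.29/94.195 = 0.15171 mol → 0.30342 mol K, 0.15171 mol O.
Al2O3: 18.39/101.961 = 0.18036 mol → 0.36072 mol Al, 0.54108 mol O.
SiO2: 66.07/60.083 = 1.09965 mol → 1.09965 mol Si, 2.19930 mol O.
Total oxygen = 2.91887 mol. Normalization factor = 8/2.91887 = 2.74079.
K per 8 O = 0.30342 × 2.74079 = 0.832.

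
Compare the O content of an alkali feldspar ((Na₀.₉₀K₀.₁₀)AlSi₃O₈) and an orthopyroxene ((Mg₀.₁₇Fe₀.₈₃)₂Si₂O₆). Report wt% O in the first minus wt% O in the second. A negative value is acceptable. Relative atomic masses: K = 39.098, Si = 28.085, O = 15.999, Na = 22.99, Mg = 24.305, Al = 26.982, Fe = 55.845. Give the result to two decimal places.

10.59 percentage points

M((Na₀.₉₀K₀.₁₀)AlSi₃O₈) = 263.830 g/mol, so wt% O = 127.992/263.830 × 100 = 48.51%.
M((Mg₀.₁₇Fe₀.₈₃)₂Si₂O₆) = 253.130 g/mol, so wt% O = 95.994/253.130 × 100 = 37.92%.
48.51 − 37.92 = 10.59 pp.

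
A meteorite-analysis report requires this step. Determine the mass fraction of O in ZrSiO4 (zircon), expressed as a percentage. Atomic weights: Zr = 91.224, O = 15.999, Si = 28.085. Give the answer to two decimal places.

34.91 wt%

Formula mass = 1×91.224 + 1×28.085 + 4×15.999 = 183.305 g/mol, of which 63.996 g is O.
So O makes up 63.996/183.305 = 0.3491 of the mass, i.e. 34.91%.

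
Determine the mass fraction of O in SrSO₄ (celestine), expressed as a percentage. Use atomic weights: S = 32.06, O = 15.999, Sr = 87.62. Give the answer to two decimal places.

Formula mass = 1*87.62 + 1*32.06 + 4*15.999 = 183.676 g/mol, of which 63.996 g is O.
So O makes up 63.996/183.676 = 0.3484 of the mass, i.e. 34.84%.

34.84 mass %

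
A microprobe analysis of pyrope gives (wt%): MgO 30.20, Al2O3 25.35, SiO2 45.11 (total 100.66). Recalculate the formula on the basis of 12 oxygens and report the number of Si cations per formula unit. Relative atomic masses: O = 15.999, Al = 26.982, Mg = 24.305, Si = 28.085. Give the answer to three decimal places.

3.006 Si apfu

30.20 wt% MgO ÷ 40.304 g/mol = 0.74931 mol, giving 0.74931 Mg and 0.74931 O.
25.35 wt% Al2O3 ÷ 101.961 g/mol = 0.24862 mol, giving 0.49724 Al and 0.74586 O.
45.11 wt% SiO2 ÷ 60.083 g/mol = 0.75079 mol, giving 0.75079 Si and 1.50158 O.
Oxygen sums to 2.99675; scaling by 12/2.99675 = 4.00434 puts the formula on 12 O.
Si: 0.75079 × 4.00434 = 3.006 atoms per formula unit.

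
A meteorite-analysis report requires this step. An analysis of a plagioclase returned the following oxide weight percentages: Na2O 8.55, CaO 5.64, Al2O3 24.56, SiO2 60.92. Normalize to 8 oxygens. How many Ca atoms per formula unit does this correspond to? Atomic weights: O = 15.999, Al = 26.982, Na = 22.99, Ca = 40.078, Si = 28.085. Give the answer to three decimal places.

Na2O: 8.55/61.979 = 0.13795 mol → 0.27590 mol Na, 0.13795 mol O.
CaO: 5.64/56.077 = 0.10058 mol → 0.10058 mol Ca, 0.10058 mol O.
Al2O3: 24.56/101.961 = 0.24088 mol → 0.48176 mol Al, 0.72264 mol O.
SiO2: 60.92/60.083 = 1.01393 mol → 1.01393 mol Si, 2.02786 mol O.
Total oxygen = 2.98903 mol. Normalization factor = 8/2.98903 = 2.67645.
Ca per 8 O = 0.10058 × 2.67645 = 0.269.

0.269 Ca apfu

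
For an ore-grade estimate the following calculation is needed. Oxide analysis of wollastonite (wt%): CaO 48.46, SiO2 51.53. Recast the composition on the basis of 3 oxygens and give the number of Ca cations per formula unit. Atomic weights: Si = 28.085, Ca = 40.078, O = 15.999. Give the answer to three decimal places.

1.005 Ca apfu

48.46 wt% CaO ÷ 56.077 g/mol = 0.86417 mol, giving 0.86417 Ca and 0.86417 O.
51.53 wt% SiO2 ÷ 60.083 g/mol = 0.85765 mol, giving 0.85765 Si and 1.71530 O.
Oxygen sums to 2.57947; scaling by 3/2.57947 = 1.16303 puts the formula on 3 O.
Ca: 0.86417 × 1.16303 = 1.005 atoms per formula unit.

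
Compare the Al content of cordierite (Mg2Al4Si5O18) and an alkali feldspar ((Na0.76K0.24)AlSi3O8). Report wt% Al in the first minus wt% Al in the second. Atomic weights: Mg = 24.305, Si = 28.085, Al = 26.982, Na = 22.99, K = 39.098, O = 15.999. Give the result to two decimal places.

Al in Mg2Al4Si5O18: molar mass 584.945 g/mol; 4×26.982 = 107.928 g → 18.45 wt%.
Al in (Na0.76K0.24)AlSi3O8: molar mass 266.085 g/mol; 1×26.982 = 26.982 g → 10.14 wt%.
Difference = 18.45 − 10.14 = 8.31 percentage points.

8.31 percentage points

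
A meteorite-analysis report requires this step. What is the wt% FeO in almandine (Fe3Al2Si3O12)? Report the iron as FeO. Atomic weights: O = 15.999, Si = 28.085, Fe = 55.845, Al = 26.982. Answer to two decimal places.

43.30 wt%

Molar mass of Fe3Al2Si3O12 = 3*55.845 + 2*26.982 + 3*28.085 + 12*15.999 = 497.742 g/mol.
Each formula unit contains 3 Fe, equivalent to 3/1 = 3.0000 mol FeO.
M(FeO) = 1×55.845 + 1×15.999 = 71.844 g/mol.
Mass of FeO per formula unit = 3.0000 × 71.844 = 215.532 g.
FeO wt% = 215.532 / 497.742 × 100 = 43.30%.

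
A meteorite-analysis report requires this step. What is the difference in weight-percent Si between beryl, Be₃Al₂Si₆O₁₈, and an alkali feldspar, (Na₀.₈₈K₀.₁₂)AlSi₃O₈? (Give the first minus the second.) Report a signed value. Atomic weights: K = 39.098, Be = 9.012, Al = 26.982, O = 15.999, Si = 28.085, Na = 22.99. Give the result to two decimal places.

First mineral: 168.510 g Si in 537.492 g formula = 31.35 wt% Si.
Second mineral: 84.255 g Si in 264.152 g formula = 31.90 wt% Si.
31.35% − 31.90% gives a difference of -0.55 percentage points.

-0.55 percentage points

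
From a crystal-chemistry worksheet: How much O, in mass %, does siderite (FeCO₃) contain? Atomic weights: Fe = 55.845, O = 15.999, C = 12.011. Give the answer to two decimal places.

Molar mass of FeCO₃: 1·55.845 + 1·12.011 + 3·15.999 = 115.853 g/mol.
Mass of O per formula unit: 3 × 15.999 = 47.997 g.
Weight fraction O = 47.997 / 115.853 = 0.4143.

41.43 mass %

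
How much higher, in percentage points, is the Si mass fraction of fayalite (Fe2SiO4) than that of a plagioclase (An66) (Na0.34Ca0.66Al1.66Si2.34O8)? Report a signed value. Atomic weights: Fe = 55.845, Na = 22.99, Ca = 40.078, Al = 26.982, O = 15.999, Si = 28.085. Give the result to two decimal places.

M(Fe2SiO4) = 203.771 g/mol, so wt% Si = 28.085/203.771 × 100 = 13.78%.
M(Na0.34Ca0.66Al1.66Si2.34O8) = 272.769 g/mol, so wt% Si = 65.719/272.769 × 100 = 24.09%.
13.78 − 24.09 = -10.31 pp.

-10.31 percentage points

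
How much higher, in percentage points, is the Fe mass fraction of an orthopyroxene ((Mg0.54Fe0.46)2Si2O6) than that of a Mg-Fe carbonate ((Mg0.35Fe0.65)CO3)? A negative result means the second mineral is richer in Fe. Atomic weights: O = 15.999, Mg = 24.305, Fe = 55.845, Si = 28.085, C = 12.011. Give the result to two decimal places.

-12.27 percentage points

First mineral: 51.377 g Fe in 229.791 g formula = 22.36 wt% Fe.
Second mineral: 36.299 g Fe in 104.814 g formula = 34.63 wt% Fe.
22.36% − 34.63% gives a difference of -12.27 percentage points.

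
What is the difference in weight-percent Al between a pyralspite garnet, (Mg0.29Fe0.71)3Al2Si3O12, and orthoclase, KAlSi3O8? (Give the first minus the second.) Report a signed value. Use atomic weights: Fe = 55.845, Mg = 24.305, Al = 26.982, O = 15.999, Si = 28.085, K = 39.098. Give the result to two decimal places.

First mineral: 53.964 g Al in 470.302 g formula = 11.47 wt% Al.
Second mineral: 26.982 g Al in 278.327 g formula = 9.69 wt% Al.
11.47% − 9.69% gives a difference of 1.78 percentage points.

1.78 percentage points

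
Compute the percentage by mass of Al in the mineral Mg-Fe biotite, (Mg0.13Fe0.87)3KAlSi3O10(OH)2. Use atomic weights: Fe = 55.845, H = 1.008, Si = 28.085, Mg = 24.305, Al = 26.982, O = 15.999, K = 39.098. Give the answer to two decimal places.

M((Mg0.13Fe0.87)3KAlSi3O10(OH)2) = 499.573 g/mol.
Al contributes 1 × 26.982 = 26.982 g per mole.
26.982/499.573 = 0.0540 → 5.40%.

5.40 wt%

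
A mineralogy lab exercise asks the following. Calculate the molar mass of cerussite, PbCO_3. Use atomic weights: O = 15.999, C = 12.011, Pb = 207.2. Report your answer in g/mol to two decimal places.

267.21 g/mol

M = 1×207.2 + 1×12.011 + 3×15.999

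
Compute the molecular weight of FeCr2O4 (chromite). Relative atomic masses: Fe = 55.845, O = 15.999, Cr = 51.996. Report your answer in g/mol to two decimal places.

223.83 g/mol

The formula mass is the sum 1·55.845 + 2·51.996 + 4·15.999.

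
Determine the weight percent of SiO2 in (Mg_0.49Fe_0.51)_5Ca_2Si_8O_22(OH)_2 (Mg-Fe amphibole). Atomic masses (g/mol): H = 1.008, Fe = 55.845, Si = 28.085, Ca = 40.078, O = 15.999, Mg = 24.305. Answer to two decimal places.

53.84 wt%

Molar mass of (Mg_0.49Fe_0.51)_5Ca_2Si_8O_22(OH)_2 = 2.45·24.305 + 2.55·55.845 + 2·40.078 + 8·28.085 + 24·15.999 + 2·1.008 = 892.780 g/mol.
Each formula unit contains 8 Si, equivalent to 8/1 = 8.0000 mol SiO2.
M(SiO2) = 1×28.085 + 2×15.999 = 60.083 g/mol.
Mass of SiO2 per formula unit = 8.0000 × 60.083 = 480.664 g.
SiO2 wt% = 480.664 / 892.780 × 100 = 53.84%.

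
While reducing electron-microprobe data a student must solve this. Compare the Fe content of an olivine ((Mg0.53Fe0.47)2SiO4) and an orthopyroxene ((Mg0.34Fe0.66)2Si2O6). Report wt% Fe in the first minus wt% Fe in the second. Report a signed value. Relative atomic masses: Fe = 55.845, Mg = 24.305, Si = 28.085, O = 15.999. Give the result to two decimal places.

M((Mg0.53Fe0.47)2SiO4) = 170.339 g/mol, so wt% Fe = 52.494/170.339 × 100 = 30.82%.
M((Mg0.34Fe0.66)2Si2O6) = 242.407 g/mol, so wt% Fe = 73.715/242.407 × 100 = 30.41%.
30.82 − 30.41 = 0.41 pp.

0.41 percentage points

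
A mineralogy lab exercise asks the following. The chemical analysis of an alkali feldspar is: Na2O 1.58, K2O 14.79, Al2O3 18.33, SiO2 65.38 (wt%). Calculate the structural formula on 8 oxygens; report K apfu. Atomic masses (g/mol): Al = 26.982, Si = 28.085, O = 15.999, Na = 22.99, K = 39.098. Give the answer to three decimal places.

0.867 K apfu

Na2O: 1.58/61.979 = 0.02549 mol → 0.05098 mol Na, 0.02549 mol O.
K2O: 14.79/94.195 = 0.15701 mol → 0.31402 mol K, 0.15701 mol O.
Al2O3: 18.33/101.961 = 0.17977 mol → 0.35954 mol Al, 0.53931 mol O.
SiO2: 65.38/60.083 = 1.08816 mol → 1.08816 mol Si, 2.17632 mol O.
Total oxygen = 2.89813 mol. Normalization factor = 8/2.89813 = 2.76040.
K per 8 O = 0.31402 × 2.76040 = 0.867.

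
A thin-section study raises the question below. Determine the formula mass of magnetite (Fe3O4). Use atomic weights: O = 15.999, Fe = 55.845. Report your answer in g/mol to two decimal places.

231.53 g/mol

Fe: 3 × 55.845 = 167.5350
O: 4 × 15.999 = 63.9960
Summing the contributions gives the formula mass.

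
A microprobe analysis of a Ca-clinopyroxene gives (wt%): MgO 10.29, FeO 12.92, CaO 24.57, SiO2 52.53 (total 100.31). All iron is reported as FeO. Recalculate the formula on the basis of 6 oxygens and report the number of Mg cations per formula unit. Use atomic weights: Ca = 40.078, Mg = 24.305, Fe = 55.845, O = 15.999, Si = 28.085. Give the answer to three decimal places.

10.29 wt% MgO ÷ 40.304 g/mol = 0.25531 mol, giving 0.25531 Mg and 0.25531 O.
12.92 wt% FeO ÷ 71.844 g/mol = 0.17983 mol, giving 0.17983 Fe and 0.17983 O.
24.57 wt% CaO ÷ 56.077 g/mol = 0.43815 mol, giving 0.43815 Ca and 0.43815 O.
52.53 wt% SiO2 ÷ 60.083 g/mol = 0.87429 mol, giving 0.87429 Si and 1.74858 O.
Oxygen sums to 2.62187; scaling by 6/2.62187 = 2.28844 puts the formula on 6 O.
Mg: 0.25531 × 2.28844 = 0.584 atoms per formula unit.

0.584 Mg apfu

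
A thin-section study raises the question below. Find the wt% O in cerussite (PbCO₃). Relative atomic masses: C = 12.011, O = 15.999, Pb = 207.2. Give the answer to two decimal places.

17.96 weight percent

M(PbCO₃) = 267.208 g/mol.
O contributes 3 × 15.999 = 47.997 g per mole.
47.997/267.208 = 0.1796 → 17.96%.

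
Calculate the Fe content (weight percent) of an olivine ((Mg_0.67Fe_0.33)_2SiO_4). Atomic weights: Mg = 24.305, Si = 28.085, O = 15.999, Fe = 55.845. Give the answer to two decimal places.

Molar mass of (Mg_0.67Fe_0.33)_2SiO_4: 1.34*24.305 + 0.66*55.845 + 1*28.085 + 4*15.999 = 161.507 g/mol.
Mass of Fe per formula unit: 0.66 × 55.845 = 36.858 g.
Weight fraction Fe = 36.858 / 161.507 = 0.2282.

22.82 weight percent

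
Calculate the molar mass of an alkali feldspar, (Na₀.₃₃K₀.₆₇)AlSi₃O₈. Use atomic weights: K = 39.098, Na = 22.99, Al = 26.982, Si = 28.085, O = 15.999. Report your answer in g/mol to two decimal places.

The formula mass is the sum 0.33*22.99 + 0.67*39.098 + 1*26.982 + 3*28.085 + 8*15.999.

273.01 g/mol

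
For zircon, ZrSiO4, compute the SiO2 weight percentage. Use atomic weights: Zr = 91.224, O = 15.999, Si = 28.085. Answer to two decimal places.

32.78 wt%

M(ZrSiO4) = 183.305 g/mol; M(SiO2) = 60.083 g/mol.
Moles SiO2 per formula unit = 1 Si ÷ 1 = 1.0000.
SiO2 fraction = (1.0000 × 60.083) / 183.305 = 60.083/183.305 = 0.3278.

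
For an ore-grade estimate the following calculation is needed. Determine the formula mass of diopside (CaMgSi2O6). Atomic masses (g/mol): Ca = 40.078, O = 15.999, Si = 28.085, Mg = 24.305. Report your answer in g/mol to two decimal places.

The formula mass is the sum 1×40.078 + 1×24.305 + 2×28.085 + 6×15.999.

216.55 g/mol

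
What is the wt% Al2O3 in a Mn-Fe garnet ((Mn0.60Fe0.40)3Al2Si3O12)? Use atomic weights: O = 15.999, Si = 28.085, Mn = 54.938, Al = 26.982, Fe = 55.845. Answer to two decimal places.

20.55 wt%

M((Mn0.60Fe0.40)3Al2Si3O12) = 496.109 g/mol; M(Al2O3) = 101.961 g/mol.
Moles Al2O3 per formula unit = 2 Al ÷ 2 = 1.0000.
Al2O3 fraction = (1.0000 × 101.961) / 496.109 = 101.961/496.109 = 0.2055.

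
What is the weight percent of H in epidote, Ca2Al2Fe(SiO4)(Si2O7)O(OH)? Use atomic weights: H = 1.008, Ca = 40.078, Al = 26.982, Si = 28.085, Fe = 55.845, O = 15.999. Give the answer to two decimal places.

0.21 weight percent

Molar mass of Ca2Al2Fe(SiO4)(Si2O7)O(OH): 2×40.078 + 2×26.982 + 1×55.845 + 3×28.085 + 13×15.999 + 1×1.008 = 483.215 g/mol.
Mass of H per formula unit: 1 × 1.008 = 1.008 g.
Weight fraction H = 1.008 / 483.215 = 0.0021.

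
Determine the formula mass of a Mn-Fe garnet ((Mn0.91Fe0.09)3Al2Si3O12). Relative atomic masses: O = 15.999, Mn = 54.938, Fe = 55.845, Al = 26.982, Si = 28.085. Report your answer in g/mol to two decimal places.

495.27 g/mol

The formula mass is the sum 2.73·54.938 + 0.27·55.845 + 2·26.982 + 3·28.085 + 12·15.999.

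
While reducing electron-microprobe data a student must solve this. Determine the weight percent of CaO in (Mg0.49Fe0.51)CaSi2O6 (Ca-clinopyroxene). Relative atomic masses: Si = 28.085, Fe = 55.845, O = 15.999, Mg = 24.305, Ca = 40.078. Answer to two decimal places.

Molar mass of (Mg0.49Fe0.51)CaSi2O6 = 0.49·24.305 + 0.51·55.845 + 1·40.078 + 2·28.085 + 6·15.999 = 232.632 g/mol.
Each formula unit contains 1 Ca, equivalent to 1/1 = 1.0000 mol CaO.
M(CaO) = 1×40.078 + 1×15.999 = 56.077 g/mol.
Mass of CaO per formula unit = 1.0000 × 56.077 = 56.077 g.
CaO wt% = 56.077 / 232.632 × 100 = 24.11%.

24.11 wt%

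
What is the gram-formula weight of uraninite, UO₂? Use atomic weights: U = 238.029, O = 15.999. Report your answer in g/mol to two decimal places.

U: 1 × 238.029 = 238.0290
O: 2 × 15.999 = 31.9980
Summing the contributions gives the formula mass.

270.03 g/mol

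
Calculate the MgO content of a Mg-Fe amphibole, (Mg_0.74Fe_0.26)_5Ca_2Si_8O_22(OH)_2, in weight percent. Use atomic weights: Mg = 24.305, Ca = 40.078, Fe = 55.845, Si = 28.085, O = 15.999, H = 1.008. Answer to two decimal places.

Formula mass = 853.355 g/mol.
3.70 Mg → 3.7000 mol MgO per formula unit; M(MgO) = 40.304, so MgO mass = 149.125 g.
149.125/853.355 × 100 = 17.48 wt%.

17.48 wt%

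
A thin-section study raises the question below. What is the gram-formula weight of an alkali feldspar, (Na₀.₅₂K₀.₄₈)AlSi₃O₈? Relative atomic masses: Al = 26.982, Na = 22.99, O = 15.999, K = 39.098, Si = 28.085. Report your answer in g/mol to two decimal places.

The formula mass is the sum 0.52*22.99 + 0.48*39.098 + 1*26.982 + 3*28.085 + 8*15.999.

269.95 g/mol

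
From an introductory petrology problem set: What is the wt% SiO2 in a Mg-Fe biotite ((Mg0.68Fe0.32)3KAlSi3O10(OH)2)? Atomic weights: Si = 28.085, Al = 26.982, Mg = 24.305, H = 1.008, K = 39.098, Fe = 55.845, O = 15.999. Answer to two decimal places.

40.28 wt%

Molar mass of (Mg0.68Fe0.32)3KAlSi3O10(OH)2 = 2.04*24.305 + 0.96*55.845 + 1*39.098 + 1*26.982 + 3*28.085 + 12*15.999 + 2*1.008 = 447.532 g/mol.
Each formula unit contains 3 Si, equivalent to 3/1 = 3.0000 mol SiO2.
M(SiO2) = 1×28.085 + 2×15.999 = 60.083 g/mol.
Mass of SiO2 per formula unit = 3.0000 × 60.083 = 180.249 g.
SiO2 wt% = 180.249 / 447.532 × 100 = 40.28%.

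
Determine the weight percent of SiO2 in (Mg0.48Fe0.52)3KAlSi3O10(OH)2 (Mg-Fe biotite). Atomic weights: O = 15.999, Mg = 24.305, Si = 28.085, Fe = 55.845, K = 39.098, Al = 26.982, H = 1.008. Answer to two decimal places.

Molar mass of (Mg0.48Fe0.52)3KAlSi3O10(OH)2 = 1.44·24.305 + 1.56·55.845 + 1·39.098 + 1·26.982 + 3·28.085 + 12·15.999 + 2·1.008 = 466.456 g/mol.
Each formula unit contains 3 Si, equivalent to 3/1 = 3.0000 mol SiO2.
M(SiO2) = 1×28.085 + 2×15.999 = 60.083 g/mol.
Mass of SiO2 per formula unit = 3.0000 × 60.083 = 180.249 g.
SiO2 wt% = 180.249 / 466.456 × 100 = 38.64%.

38.64 wt%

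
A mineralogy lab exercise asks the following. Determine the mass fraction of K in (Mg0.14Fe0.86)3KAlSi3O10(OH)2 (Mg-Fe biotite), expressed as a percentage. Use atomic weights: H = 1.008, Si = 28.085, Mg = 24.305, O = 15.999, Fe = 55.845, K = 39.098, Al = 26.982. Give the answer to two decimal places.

7.84 mass %

Formula mass = 0.42×24.305 + 2.58×55.845 + 1×39.098 + 1×26.982 + 3×28.085 + 12×15.999 + 2×1.008 = 498.627 g/mol, of which 39.098 g is K.
So K makes up 39.098/498.627 = 0.0784 of the mass, i.e. 7.84%.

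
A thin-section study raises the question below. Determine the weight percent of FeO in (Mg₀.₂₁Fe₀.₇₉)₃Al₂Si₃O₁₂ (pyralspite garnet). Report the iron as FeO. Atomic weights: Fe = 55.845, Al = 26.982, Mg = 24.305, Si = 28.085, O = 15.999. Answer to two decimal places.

Formula mass = 477.872 g/mol.
2.37 Fe → 2.3700 mol FeO per formula unit; M(FeO) = 71.844, so FeO mass = 170.270 g.
170.270/477.872 × 100 = 35.63 wt%.

35.63 wt%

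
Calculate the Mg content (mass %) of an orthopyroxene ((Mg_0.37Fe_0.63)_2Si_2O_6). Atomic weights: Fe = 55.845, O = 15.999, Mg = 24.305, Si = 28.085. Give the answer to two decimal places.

7.48 mass %

M((Mg_0.37Fe_0.63)_2Si_2O_6) = 240.514 g/mol.
Mg contributes 0.74 × 24.305 = 17.986 g per mole.
17.986/240.514 = 0.0748 → 7.48%.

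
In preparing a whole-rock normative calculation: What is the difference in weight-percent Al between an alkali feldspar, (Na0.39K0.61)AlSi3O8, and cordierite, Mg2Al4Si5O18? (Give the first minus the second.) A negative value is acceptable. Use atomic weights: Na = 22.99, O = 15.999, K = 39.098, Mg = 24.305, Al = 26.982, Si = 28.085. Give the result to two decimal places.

M((Na0.39K0.61)AlSi3O8) = 272.045 g/mol, so wt% Al = 26.982/272.045 × 100 = 9.92%.
M(Mg2Al4Si5O18) = 584.945 g/mol, so wt% Al = 107.928/584.945 × 100 = 18.45%.
9.92 − 18.45 = -8.53 pp.

-8.53 percentage points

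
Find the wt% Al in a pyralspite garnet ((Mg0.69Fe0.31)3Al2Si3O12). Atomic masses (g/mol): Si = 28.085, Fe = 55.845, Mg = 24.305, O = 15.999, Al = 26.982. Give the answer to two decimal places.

Molar mass of (Mg0.69Fe0.31)3Al2Si3O12: 2.07·24.305 + 0.93·55.845 + 2·26.982 + 3·28.085 + 12·15.999 = 432.454 g/mol.
Mass of Al per formula unit: 2 × 26.982 = 53.964 g.
Weight fraction Al = 53.964 / 432.454 = 0.1248.

12.48 weight percent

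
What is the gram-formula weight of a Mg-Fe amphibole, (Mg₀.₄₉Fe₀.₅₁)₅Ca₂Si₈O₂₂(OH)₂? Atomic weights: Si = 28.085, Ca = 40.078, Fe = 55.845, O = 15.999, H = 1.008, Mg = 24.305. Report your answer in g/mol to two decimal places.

M = 2.45×24.305 + 2.55×55.845 + 2×40.078 + 8×28.085 + 24×15.999 + 2×1.008

892.78 g/mol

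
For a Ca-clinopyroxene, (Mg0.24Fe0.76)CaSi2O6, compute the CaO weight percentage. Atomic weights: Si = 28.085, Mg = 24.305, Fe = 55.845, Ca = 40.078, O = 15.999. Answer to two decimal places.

23.32 wt%

Formula mass = 240.517 g/mol.
1 Ca → 1.0000 mol CaO per formula unit; M(CaO) = 56.077, so CaO mass = 56.077 g.
56.077/240.517 × 100 = 23.32 wt%.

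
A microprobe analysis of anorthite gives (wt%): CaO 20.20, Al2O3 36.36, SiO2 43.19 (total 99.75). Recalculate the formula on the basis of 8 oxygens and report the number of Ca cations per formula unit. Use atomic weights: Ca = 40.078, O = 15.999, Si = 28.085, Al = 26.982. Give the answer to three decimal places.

1.005 Ca apfu

CaO (M=56.077): mol = 0.36022; Ca = 0.36022, O = 0.36022.
Al2O3 (M=101.961): mol = 0.35661; Al = 0.71322, O = 1.06983.
SiO2 (M=60.083): mol = 0.71884; Si = 0.71884, O = 1.43768.
ΣO = 2.86773; factor = 8/ΣO = 2.78966.
Ca apfu = 0.36022 × 2.78966 = 1.005.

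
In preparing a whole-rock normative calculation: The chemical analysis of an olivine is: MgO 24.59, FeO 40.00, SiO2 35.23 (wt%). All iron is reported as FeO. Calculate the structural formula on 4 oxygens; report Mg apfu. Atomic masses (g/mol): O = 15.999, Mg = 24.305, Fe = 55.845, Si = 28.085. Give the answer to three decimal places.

1.043 Mg apfu

MgO: 24.59/40.304 = 0.61011 mol → 0.61011 mol Mg, 0.61011 mol O.
FeO: 40.00/71.844 = 0.55676 mol → 0.55676 mol Fe, 0.55676 mol O.
SiO2: 35.23/60.083 = 0.58636 mol → 0.58636 mol Si, 1.17272 mol O.
Total oxygen = 2.33959 mol. Normalization factor = 4/2.33959 = 1.70970.
Mg per 4 O = 0.61011 × 1.70970 = 1.043.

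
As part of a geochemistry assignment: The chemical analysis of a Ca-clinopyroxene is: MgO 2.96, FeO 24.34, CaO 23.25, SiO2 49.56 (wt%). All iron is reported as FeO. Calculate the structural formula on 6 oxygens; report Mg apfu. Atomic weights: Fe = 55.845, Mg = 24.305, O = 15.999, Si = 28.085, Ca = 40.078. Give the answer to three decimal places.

0.178 Mg apfu

MgO: 2.96/40.304 = 0.07344 mol → 0.07344 mol Mg, 0.07344 mol O.
FeO: 24.34/71.844 = 0.33879 mol → 0.33879 mol Fe, 0.33879 mol O.
CaO: 23.25/56.077 = 0.41461 mol → 0.41461 mol Ca, 0.41461 mol O.
SiO2: 49.56/60.083 = 0.82486 mol → 0.82486 mol Si, 1.64972 mol O.
Total oxygen = 2.47656 mol. Normalization factor = 6/2.47656 = 2.42272.
Mg per 6 O = 0.07344 × 2.42272 = 0.178.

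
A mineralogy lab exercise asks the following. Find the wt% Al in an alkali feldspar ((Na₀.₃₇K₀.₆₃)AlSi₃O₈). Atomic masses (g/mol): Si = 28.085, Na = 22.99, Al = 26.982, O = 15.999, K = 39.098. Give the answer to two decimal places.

9.91 weight percent

Molar mass of (Na₀.₃₇K₀.₆₃)AlSi₃O₈: 0.37×22.99 + 0.63×39.098 + 1×26.982 + 3×28.085 + 8×15.999 = 272.367 g/mol.
Mass of Al per formula unit: 1 × 26.982 = 26.982 g.
Weight fraction Al = 26.982 / 272.367 = 0.0991.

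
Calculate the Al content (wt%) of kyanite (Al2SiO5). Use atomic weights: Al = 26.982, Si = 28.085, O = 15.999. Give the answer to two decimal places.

Molar mass of Al2SiO5: 2×26.982 + 1×28.085 + 5×15.999 = 162.044 g/mol.
Mass of Al per formula unit: 2 × 26.982 = 53.964 g.
Weight fraction Al = 53.964 / 162.044 = 0.3330.

33.30 wt%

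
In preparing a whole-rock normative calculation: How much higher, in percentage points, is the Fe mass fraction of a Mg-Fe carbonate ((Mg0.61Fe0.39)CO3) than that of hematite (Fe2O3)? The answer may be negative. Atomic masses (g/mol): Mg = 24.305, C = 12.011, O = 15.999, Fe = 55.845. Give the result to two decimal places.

-47.40 percentage points

First mineral: 21.780 g Fe in 96.614 g formula = 22.54 wt% Fe.
Second mineral: 111.690 g Fe in 159.687 g formula = 69.94 wt% Fe.
22.54% − 69.94% gives a difference of -47.40 percentage points.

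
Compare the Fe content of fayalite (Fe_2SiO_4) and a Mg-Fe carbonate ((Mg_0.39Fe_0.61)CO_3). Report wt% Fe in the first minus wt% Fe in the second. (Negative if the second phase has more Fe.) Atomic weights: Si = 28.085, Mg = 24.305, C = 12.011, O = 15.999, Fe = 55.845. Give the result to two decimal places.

Fe in Fe_2SiO_4: molar mass 203.771 g/mol; 2×55.845 = 111.690 g → 54.81 wt%.
Fe in (Mg_0.39Fe_0.61)CO_3: molar mass 103.552 g/mol; 0.61×55.845 = 34.065 g → 32.90 wt%.
Difference = 54.81 − 32.90 = 21.91 percentage points.

21.91 percentage points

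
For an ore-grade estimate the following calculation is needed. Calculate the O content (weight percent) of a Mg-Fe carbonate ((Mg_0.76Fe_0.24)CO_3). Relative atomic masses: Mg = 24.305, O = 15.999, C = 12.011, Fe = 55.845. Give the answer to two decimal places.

52.24 weight percent

Formula mass = 0.76×24.305 + 0.24×55.845 + 1×12.011 + 3×15.999 = 91.883 g/mol, of which 47.997 g is O.
So O makes up 47.997/91.883 = 0.5224 of the mass, i.e. 52.24%.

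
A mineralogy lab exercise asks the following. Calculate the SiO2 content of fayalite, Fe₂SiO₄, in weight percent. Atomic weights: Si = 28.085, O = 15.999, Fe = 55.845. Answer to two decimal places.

Formula mass = 203.771 g/mol.
1 Si → 1.0000 mol SiO2 per formula unit; M(SiO2) = 60.083, so SiO2 mass = 60.083 g.
60.083/203.771 × 100 = 29.49 wt%.

29.49 wt%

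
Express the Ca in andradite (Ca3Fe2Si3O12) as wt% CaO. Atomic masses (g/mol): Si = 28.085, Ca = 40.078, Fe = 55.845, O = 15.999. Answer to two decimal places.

M(Ca3Fe2Si3O12) = 508.167 g/mol; M(CaO) = 56.077 g/mol.
Moles CaO per formula unit = 3 Ca ÷ 1 = 3.0000.
CaO fraction = (3.0000 × 56.077) / 508.167 = 168.231/508.167 = 0.3311.

33.11 wt%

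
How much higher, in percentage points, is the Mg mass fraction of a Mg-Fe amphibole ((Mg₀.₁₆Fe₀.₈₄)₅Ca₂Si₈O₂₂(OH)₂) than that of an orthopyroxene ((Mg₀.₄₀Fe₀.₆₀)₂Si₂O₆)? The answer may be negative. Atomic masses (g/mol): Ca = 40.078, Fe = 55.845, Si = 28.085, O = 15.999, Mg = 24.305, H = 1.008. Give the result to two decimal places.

First mineral: 19.444 g Mg in 944.821 g formula = 2.06 wt% Mg.
Second mineral: 19.444 g Mg in 238.622 g formula = 8.15 wt% Mg.
2.06% − 8.15% gives a difference of -6.09 percentage points.

-6.09 percentage points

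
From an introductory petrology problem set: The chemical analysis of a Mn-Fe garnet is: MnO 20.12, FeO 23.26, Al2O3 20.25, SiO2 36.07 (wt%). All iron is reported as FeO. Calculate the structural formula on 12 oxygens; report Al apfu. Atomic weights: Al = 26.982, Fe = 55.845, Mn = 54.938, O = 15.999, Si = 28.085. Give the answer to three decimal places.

1.983 Al apfu

20.12 wt% MnO ÷ 70.937 g/mol = 0.28363 mol, giving 0.28363 Mn and 0.28363 O.
23.26 wt% FeO ÷ 71.844 g/mol = 0.32376 mol, giving 0.32376 Fe and 0.32376 O.
20.25 wt% Al2O3 ÷ 101.961 g/mol = 0.19861 mol, giving 0.39722 Al and 0.59583 O.
36.07 wt% SiO2 ÷ 60.083 g/mol = 0.60034 mol, giving 0.60034 Si and 1.20068 O.
Oxygen sums to 2.40390; scaling by 12/2.40390 = 4.99189 puts the formula on 12 O.
Al: 0.39722 × 4.99189 = 1.983 atoms per formula unit.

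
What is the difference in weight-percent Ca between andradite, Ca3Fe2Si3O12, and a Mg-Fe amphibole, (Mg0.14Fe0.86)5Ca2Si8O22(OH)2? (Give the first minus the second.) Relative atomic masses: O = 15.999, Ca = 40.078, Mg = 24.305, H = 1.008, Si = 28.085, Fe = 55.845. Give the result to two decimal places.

15.20 percentage points

Ca in Ca3Fe2Si3O12: molar mass 508.167 g/mol; 3×40.078 = 120.234 g → 23.66 wt%.
Ca in (Mg0.14Fe0.86)5Ca2Si8O22(OH)2: molar mass 947.975 g/mol; 2×40.078 = 80.156 g → 8.46 wt%.
Difference = 23.66 − 8.46 = 15.20 percentage points.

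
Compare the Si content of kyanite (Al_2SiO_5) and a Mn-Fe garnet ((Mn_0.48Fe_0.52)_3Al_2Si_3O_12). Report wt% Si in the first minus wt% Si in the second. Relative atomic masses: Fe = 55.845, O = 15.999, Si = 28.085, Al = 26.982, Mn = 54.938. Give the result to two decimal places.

First mineral: 28.085 g Si in 162.044 g formula = 17.33 wt% Si.
Second mineral: 84.255 g Si in 496.436 g formula = 16.97 wt% Si.
17.33% − 16.97% gives a difference of 0.36 percentage points.

0.36 percentage points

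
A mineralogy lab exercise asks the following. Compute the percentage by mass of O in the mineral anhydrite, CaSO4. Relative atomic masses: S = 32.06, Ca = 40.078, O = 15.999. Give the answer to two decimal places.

Formula mass = 1·40.078 + 1·32.06 + 4·15.999 = 136.134 g/mol, of which 63.996 g is O.
So O makes up 63.996/136.134 = 0.4701 of the mass, i.e. 47.01%.

47.01 weight percent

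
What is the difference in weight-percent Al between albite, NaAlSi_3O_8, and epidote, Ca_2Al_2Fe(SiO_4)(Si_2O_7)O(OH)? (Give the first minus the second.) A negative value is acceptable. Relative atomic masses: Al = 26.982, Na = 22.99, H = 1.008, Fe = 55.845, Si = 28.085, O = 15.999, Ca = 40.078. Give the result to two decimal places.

First mineral: 26.982 g Al in 262.219 g formula = 10.29 wt% Al.
Second mineral: 53.964 g Al in 483.215 g formula = 11.17 wt% Al.
10.29% − 11.17% gives a difference of -0.88 percentage points.

-0.88 percentage points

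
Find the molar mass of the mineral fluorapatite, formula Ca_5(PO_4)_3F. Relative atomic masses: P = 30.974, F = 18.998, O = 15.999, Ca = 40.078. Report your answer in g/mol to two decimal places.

Ca: 5 × 40.078 = 200.3900
P: 3 × 30.974 = 92.9220
O: 12 × 15.999 = 191.9880
F: 1 × 18.998 = 18.9980
Summing the contributions gives the formula mass.

504.30 g/mol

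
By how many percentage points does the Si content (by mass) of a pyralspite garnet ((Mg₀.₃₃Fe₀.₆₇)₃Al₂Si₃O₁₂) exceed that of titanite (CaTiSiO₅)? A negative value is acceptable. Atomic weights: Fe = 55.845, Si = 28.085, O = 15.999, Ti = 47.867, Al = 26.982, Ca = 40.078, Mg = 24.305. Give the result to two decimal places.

First mineral: 84.255 g Si in 466.517 g formula = 18.06 wt% Si.
Second mineral: 28.085 g Si in 196.025 g formula = 14.33 wt% Si.
18.06% − 14.33% gives a difference of 3.73 percentage points.

3.73 percentage points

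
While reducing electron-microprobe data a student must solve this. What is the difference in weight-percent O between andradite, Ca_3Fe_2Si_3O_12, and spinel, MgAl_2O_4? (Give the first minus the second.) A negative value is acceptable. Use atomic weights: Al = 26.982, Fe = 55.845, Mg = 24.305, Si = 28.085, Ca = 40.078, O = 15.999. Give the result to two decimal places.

First mineral: 191.988 g O in 508.167 g formula = 37.78 wt% O.
Second mineral: 63.996 g O in 142.265 g formula = 44.98 wt% O.
37.78% − 44.98% gives a difference of -7.20 percentage points.

-7.20 percentage points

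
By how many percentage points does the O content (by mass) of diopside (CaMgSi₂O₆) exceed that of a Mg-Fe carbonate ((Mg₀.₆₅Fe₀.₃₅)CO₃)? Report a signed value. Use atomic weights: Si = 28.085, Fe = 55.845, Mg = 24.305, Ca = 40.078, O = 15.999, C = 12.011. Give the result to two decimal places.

-6.01 percentage points

First mineral: 95.994 g O in 216.547 g formula = 44.33 wt% O.
Second mineral: 47.997 g O in 95.352 g formula = 50.34 wt% O.
44.33% − 50.34% gives a difference of -6.01 percentage points.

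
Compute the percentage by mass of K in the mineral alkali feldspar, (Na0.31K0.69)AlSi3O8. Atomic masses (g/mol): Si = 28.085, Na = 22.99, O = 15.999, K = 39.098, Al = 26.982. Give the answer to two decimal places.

9.87 mass %

M((Na0.31K0.69)AlSi3O8) = 273.334 g/mol.
K contributes 0.69 × 39.098 = 26.978 g per mole.
26.978/273.334 = 0.0987 → 9.87%.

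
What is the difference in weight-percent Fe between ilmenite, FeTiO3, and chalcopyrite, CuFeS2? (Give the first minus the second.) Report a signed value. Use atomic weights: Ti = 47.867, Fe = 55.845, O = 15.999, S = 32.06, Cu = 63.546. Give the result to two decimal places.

Fe in FeTiO3: molar mass 151.709 g/mol; 1×55.845 = 55.845 g → 36.81 wt%.
Fe in CuFeS2: molar mass 183.511 g/mol; 1×55.845 = 55.845 g → 30.43 wt%.
Difference = 36.81 − 30.43 = 6.38 percentage points.

6.38 percentage points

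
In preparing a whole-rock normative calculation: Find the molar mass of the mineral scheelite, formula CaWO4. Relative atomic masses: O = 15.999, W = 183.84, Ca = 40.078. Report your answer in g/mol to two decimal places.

287.91 g/mol

Ca: 1 × 40.078 = 40.0780
W: 1 × 183.84 = 183.8400
O: 4 × 15.999 = 63.9960
Summing the contributions gives the formula mass.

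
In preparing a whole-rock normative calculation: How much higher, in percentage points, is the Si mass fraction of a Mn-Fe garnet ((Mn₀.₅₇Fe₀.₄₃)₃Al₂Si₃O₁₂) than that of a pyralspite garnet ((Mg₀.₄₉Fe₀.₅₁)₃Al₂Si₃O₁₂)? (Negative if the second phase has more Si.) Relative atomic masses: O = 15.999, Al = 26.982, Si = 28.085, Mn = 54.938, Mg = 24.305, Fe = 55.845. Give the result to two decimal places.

-1.69 percentage points

First mineral: 84.255 g Si in 496.191 g formula = 16.98 wt% Si.
Second mineral: 84.255 g Si in 451.378 g formula = 18.67 wt% Si.
16.98% − 18.67% gives a difference of -1.69 percentage points.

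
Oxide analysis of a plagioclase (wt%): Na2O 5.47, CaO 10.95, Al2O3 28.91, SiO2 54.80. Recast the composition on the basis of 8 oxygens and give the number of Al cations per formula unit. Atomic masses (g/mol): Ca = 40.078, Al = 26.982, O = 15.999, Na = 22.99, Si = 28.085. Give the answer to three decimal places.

Na2O (M=61.979): mol = 0.08826; Na = 0.17652, O = 0.08826.
CaO (M=56.077): mol = 0.19527; Ca = 0.19527, O = 0.19527.
Al2O3 (M=101.961): mol = 0.28354; Al = 0.56708, O = 0.85062.
SiO2 (M=60.083): mol = 0.91207; Si = 0.91207, O = 1.82414.
ΣO = 2.95829; factor = 8/ΣO = 2.70426.
Al apfu = 0.56708 × 2.70426 = 1.534.

1.534 Al apfu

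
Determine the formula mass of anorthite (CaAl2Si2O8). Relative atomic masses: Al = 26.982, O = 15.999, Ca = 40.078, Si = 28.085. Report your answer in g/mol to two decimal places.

The formula mass is the sum 1·40.078 + 2·26.982 + 2·28.085 + 8·15.999.

278.20 g/mol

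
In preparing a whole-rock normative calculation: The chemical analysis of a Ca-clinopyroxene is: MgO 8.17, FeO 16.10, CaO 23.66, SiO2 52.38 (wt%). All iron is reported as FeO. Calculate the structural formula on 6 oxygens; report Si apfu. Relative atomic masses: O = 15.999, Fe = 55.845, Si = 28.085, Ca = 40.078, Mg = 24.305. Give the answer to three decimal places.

2.018 Si apfu

8.17 wt% MgO ÷ 40.304 g/mol = 0.20271 mol, giving 0.20271 Mg and 0.20271 O.
16.10 wt% FeO ÷ 71.844 g/mol = 0.22410 mol, giving 0.22410 Fe and 0.22410 O.
23.66 wt% CaO ÷ 56.077 g/mol = 0.42192 mol, giving 0.42192 Ca and 0.42192 O.
52.38 wt% SiO2 ÷ 60.083 g/mol = 0.87179 mol, giving 0.87179 Si and 1.74358 O.
Oxygen sums to 2.59231; scaling by 6/2.59231 = 2.31454 puts the formula on 6 O.
Si: 0.87179 × 2.31454 = 2.018 atoms per formula unit.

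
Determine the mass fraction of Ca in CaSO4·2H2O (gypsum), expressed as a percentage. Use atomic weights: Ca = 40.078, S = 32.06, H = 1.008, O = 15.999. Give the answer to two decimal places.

23.28 weight percent

Formula mass = 1*40.078 + 1*32.06 + 6*15.999 + 4*1.008 = 172.164 g/mol, of which 40.078 g is Ca.
So Ca makes up 40.078/172.164 = 0.2328 of the mass, i.e. 23.28%.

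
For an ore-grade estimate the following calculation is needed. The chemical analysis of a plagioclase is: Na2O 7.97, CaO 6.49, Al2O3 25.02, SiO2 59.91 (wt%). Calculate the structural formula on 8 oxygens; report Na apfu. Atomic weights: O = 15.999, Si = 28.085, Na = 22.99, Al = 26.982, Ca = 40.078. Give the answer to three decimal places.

Na2O (M=61.979): mol = 0.12859; Na = 0.25718, O = 0.12859.
CaO (M=56.077): mol = 0.11573; Ca = 0.11573, O = 0.11573.
Al2O3 (M=101.961): mol = 0.24539; Al = 0.49078, O = 0.73617.
SiO2 (M=60.083): mol = 0.99712; Si = 0.99712, O = 1.99424.
ΣO = 2.97473; factor = 8/ΣO = 2.68932.
Na apfu = 0.25718 × 2.68932 = 0.692.

0.692 Na apfu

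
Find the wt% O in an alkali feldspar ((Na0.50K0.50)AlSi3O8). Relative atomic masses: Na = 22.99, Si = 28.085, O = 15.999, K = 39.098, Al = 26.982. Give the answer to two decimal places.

Molar mass of (Na0.50K0.50)AlSi3O8: 0.50×22.99 + 0.50×39.098 + 1×26.982 + 3×28.085 + 8×15.999 = 270.273 g/mol.
Mass of O per formula unit: 8 × 15.999 = 127.992 g.
Weight fraction O = 127.992 / 270.273 = 0.4736.

47.36 mass %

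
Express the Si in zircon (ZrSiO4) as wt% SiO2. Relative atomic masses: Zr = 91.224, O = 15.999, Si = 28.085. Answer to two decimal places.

32.78 wt%

Formula mass = 183.305 g/mol.
1 Si → 1.0000 mol SiO2 per formula unit; M(SiO2) = 60.083, so SiO2 mass = 60.083 g.
60.083/183.305 × 100 = 32.78 wt%.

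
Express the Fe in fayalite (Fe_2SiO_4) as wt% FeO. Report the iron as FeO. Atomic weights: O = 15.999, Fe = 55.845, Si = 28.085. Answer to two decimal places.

M(Fe_2SiO_4) = 203.771 g/mol; M(FeO) = 71.844 g/mol.
Moles FeO per formula unit = 2 Fe ÷ 1 = 2.0000.
FeO fraction = (2.0000 × 71.844) / 203.771 = 143.688/203.771 = 0.7051.

70.51 wt%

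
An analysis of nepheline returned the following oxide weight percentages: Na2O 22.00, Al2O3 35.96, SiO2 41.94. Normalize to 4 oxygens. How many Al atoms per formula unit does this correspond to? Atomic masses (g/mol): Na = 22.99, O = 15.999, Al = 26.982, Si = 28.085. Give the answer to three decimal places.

Na2O: 22.00/61.979 = 0.35496 mol → 0.70992 mol Na, 0.35496 mol O.
Al2O3: 35.96/101.961 = 0.35268 mol → 0.70536 mol Al, 1.05804 mol O.
SiO2: 41.94/60.083 = 0.69803 mol → 0.69803 mol Si, 1.39606 mol O.
Total oxygen = 2.80906 mol. Normalization factor = 4/2.80906 = 1.42396.
Al per 4 O = 0.70536 × 1.42396 = 1.004.

1.004 Al apfu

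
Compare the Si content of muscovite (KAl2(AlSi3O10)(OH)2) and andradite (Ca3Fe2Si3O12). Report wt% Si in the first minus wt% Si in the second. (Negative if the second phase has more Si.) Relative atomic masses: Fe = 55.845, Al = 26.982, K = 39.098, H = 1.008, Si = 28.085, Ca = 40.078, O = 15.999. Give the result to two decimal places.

Si in KAl2(AlSi3O10)(OH)2: molar mass 398.303 g/mol; 3×28.085 = 84.255 g → 21.15 wt%.
Si in Ca3Fe2Si3O12: molar mass 508.167 g/mol; 3×28.085 = 84.255 g → 16.58 wt%.
Difference = 21.15 − 16.58 = 4.57 percentage points.

4.57 percentage points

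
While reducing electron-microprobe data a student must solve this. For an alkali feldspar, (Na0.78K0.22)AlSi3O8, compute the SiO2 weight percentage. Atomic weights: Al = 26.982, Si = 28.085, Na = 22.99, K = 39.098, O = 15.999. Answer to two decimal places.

Formula mass = 265.763 g/mol.
3 Si → 3.0000 mol SiO2 per formula unit; M(SiO2) = 60.083, so SiO2 mass = 180.249 g.
180.249/265.763 × 100 = 67.82 wt%.

67.82 wt%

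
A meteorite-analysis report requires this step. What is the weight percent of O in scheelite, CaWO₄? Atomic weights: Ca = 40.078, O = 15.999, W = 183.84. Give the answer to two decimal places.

Formula mass = 1*40.078 + 1*183.84 + 4*15.999 = 287.914 g/mol, of which 63.996 g is O.
So O makes up 63.996/287.914 = 0.2223 of the mass, i.e. 22.23%.

22.23 weight percent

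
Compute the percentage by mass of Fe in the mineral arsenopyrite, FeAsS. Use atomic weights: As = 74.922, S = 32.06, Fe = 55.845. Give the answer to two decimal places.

Formula mass = 1·55.845 + 1·74.922 + 1·32.06 = 162.827 g/mol, of which 55.845 g is Fe.
So Fe makes up 55.845/162.827 = 0.3430 of the mass, i.e. 34.30%.

34.30 wt%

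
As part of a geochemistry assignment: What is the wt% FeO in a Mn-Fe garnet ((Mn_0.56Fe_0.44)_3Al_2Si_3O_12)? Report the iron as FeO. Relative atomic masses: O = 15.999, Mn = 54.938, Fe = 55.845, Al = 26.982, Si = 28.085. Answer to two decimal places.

19.11 wt%

M((Mn_0.56Fe_0.44)_3Al_2Si_3O_12) = 496.218 g/mol; M(FeO) = 71.844 g/mol.
Moles FeO per formula unit = 1.32 Fe ÷ 1 = 1.3200.
FeO fraction = (1.3200 × 71.844) / 496.218 = 94.834/496.218 = 0.1911.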